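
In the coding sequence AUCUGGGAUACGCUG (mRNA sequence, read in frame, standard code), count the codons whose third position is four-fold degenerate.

2

Codon 1 AUC (Ile): third position 3-fold.
Codon 2 UGG (Trp): third position 1-fold.
Codon 3 GAU (Asp): third position 2-fold.
Codon 4 ACG (Thr): third position 4-fold.
Codon 5 CUG (Leu): third position 4-fold.
Four-fold degenerate third positions: 2.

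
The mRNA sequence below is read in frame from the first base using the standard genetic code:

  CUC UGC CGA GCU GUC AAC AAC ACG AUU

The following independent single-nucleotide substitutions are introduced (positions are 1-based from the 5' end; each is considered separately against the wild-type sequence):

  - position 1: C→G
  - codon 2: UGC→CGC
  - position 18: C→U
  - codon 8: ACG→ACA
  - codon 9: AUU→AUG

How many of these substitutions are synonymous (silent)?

Codon 1: CUC (Leu) → GUC (Val) — missense.
Codon 2: UGC (Cys) → CGC (Arg) — missense.
Codon 6: AAC (Asn) → AAU (Asn) — synonymous.
Codon 8: ACG (Thr) → ACA (Thr) — synonymous.
Codon 9: AUU (Ile) → AUG (Met) — missense.
Synonymous: 2 of 5.

2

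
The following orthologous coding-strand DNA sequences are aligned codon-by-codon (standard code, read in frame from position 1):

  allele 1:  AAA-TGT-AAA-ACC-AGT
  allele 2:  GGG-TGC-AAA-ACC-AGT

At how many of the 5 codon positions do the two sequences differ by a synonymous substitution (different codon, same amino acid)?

1

Codon 1: AAA Lys / GGG Gly — nonsynonymous.
Codon 2: TGT Cys / TGC Cys — synonymous.
Codon 3: AAA Lys / AAA Lys — identical.
Codon 4: ACC Thr / ACC Thr — identical.
Codon 5: AGT Ser / AGT Ser — identical.
Synonymous differences: 1.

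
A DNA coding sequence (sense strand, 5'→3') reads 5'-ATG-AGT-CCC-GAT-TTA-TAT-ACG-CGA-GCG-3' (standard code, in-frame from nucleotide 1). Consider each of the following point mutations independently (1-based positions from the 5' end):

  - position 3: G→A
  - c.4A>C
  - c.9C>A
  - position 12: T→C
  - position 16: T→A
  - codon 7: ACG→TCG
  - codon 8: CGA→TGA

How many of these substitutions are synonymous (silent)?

2

Codon 1: ATG (Met) → ATA (Ile) — missense.
Codon 2: AGT (Ser) → CGT (Arg) — missense.
Codon 3: CCC (Pro) → CCA (Pro) — synonymous.
Codon 4: GAT (Asp) → GAC (Asp) — synonymous.
Codon 6: TAT (Tyr) → AAT (Asn) — missense.
Codon 7: ACG (Thr) → TCG (Ser) — missense.
Codon 8: CGA (Arg) → TGA (Stop) — nonsense.
Synonymous: 2 of 7.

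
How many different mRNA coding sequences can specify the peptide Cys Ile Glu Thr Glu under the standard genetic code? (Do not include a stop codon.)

96

Cys: 2 codons.
Ile: 3 codons.
Glu: 2 codons.
Thr: 4 codons.
Glu: 2 codons.
2 × 3 × 2 × 4 × 2 = 96.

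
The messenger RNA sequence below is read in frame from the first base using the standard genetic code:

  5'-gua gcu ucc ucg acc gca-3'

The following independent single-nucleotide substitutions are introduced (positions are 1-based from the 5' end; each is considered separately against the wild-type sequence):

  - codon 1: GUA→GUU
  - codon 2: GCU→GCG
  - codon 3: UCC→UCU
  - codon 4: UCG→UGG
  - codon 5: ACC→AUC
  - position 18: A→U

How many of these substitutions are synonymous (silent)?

4

Codon 1: GUA (Val) → GUU (Val) — synonymous.
Codon 2: GCU (Ala) → GCG (Ala) — synonymous.
Codon 3: UCC (Ser) → UCU (Ser) — synonymous.
Codon 4: UCG (Ser) → UGG (Trp) — missense.
Codon 5: ACC (Thr) → AUC (Ile) — missense.
Codon 6: GCA (Ala) → GCU (Ala) — synonymous.
Synonymous: 4 of 6.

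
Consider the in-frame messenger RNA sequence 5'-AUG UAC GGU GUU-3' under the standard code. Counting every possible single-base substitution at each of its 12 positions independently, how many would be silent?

7

Codon 1 (AUG, Met): 0 synonymous substitutions.
Codon 2 (UAC, Tyr): 1 synonymous substitution.
Codon 3 (GGU, Gly): 3 synonymous substitutions.
Codon 4 (GUU, Val): 3 synonymous substitutions.
Total: 0 + 1 + 3 + 3 = 7.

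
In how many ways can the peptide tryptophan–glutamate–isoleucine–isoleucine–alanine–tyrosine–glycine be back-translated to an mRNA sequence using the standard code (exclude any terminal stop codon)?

Trp: 1 codon.
Glu: 2 codons.
Ile: 3 codons.
Ile: 3 codons.
Ala: 4 codons.
Tyr: 2 codons.
Gly: 4 codons.
1 × 2 × 3 × 3 × 4 × 2 × 4 = 576.

576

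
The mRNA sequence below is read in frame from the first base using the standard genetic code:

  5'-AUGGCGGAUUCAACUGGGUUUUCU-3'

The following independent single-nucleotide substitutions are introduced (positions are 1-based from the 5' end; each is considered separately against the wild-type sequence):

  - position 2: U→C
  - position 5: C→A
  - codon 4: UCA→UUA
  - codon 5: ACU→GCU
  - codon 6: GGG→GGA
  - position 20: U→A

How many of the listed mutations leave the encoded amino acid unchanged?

Codon 1: AUG (Met) → ACG (Thr) — missense.
Codon 2: GCG (Ala) → GAG (Glu) — missense.
Codon 4: UCA (Ser) → UUA (Leu) — missense.
Codon 5: ACU (Thr) → GCU (Ala) — missense.
Codon 6: GGG (Gly) → GGA (Gly) — synonymous.
Codon 7: UUU (Phe) → UAU (Tyr) — missense.
Synonymous: 1 of 6.

1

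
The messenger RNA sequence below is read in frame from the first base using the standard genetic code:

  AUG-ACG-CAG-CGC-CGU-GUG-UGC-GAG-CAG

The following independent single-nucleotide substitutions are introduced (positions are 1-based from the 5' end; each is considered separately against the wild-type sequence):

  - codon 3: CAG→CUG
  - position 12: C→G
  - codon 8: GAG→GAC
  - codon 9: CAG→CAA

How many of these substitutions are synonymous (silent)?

Codon 3: CAG (Gln) → CUG (Leu) — missense.
Codon 4: CGC (Arg) → CGG (Arg) — synonymous.
Codon 8: GAG (Glu) → GAC (Asp) — missense.
Codon 9: CAG (Gln) → CAA (Gln) — synonymous.
Synonymous: 2 of 4.

2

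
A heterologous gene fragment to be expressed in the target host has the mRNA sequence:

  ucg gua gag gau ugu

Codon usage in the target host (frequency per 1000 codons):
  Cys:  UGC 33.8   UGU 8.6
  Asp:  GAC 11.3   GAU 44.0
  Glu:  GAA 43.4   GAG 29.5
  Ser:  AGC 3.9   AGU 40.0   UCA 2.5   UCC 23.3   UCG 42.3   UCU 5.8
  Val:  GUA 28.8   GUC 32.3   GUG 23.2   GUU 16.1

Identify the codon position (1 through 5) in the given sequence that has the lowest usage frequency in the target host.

Codon 1 UCG (Ser): 42.3 per 1000.
Codon 2 GUA (Val): 28.8 per 1000.
Codon 3 GAG (Glu): 29.5 per 1000.
Codon 4 GAU (Asp): 44.0 per 1000.
Codon 5 UGU (Cys): 8.6 per 1000.
Lowest frequency is 8.6 at codon 5.

5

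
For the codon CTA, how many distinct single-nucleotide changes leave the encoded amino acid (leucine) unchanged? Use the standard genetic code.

Position 1: TTA → 1 synonymous.
Position 2: none → 0 synonymous.
Position 3: CTT, CTC, CTG → 3 synonymous.
Total: 1 + 0 + 3 = 4.

4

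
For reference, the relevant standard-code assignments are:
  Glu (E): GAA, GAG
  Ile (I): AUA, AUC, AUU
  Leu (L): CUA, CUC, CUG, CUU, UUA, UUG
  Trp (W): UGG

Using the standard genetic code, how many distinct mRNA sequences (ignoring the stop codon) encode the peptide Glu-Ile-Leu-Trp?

Glu: 2 codons.
Ile: 3 codons.
Leu: 6 codons.
Trp: 1 codon.
2 × 3 × 6 × 1 = 36.

36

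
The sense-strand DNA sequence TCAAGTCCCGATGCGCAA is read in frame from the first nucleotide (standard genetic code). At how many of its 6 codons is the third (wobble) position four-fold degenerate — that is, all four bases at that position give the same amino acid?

Codon 1 TCA (Ser): third position 4-fold.
Codon 2 AGT (Ser): third position 2-fold.
Codon 3 CCC (Pro): third position 4-fold.
Codon 4 GAT (Asp): third position 2-fold.
Codon 5 GCG (Ala): third position 4-fold.
Codon 6 CAA (Gln): third position 2-fold.
Four-fold degenerate third positions: 3.

3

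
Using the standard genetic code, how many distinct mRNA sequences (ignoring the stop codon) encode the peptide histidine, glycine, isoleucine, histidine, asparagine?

His: 2 codons.
Gly: 4 codons.
Ile: 3 codons.
His: 2 codons.
Asn: 2 codons.
2 × 4 × 3 × 2 × 2 = 96.

96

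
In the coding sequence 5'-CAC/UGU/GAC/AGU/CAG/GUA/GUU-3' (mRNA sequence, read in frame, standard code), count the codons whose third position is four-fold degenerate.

Codon 1 CAC (His): third position 2-fold.
Codon 2 UGU (Cys): third position 2-fold.
Codon 3 GAC (Asp): third position 2-fold.
Codon 4 AGU (Ser): third position 2-fold.
Codon 5 CAG (Gln): third position 2-fold.
Codon 6 GUA (Val): third position 4-fold.
Codon 7 GUU (Val): third position 4-fold.
Four-fold degenerate third positions: 2.

2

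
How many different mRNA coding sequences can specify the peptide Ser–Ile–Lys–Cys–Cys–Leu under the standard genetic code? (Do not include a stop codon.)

Ser: 6 codons.
Ile: 3 codons.
Lys: 2 codons.
Cys: 2 codons.
Cys: 2 codons.
Leu: 6 codons.
6 × 3 × 2 × 2 × 2 × 6 = 864.

864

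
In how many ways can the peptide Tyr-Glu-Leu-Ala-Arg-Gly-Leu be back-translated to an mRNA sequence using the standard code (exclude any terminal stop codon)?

Tyr: 2 codons.
Glu: 2 codons.
Leu: 6 codons.
Ala: 4 codons.
Arg: 6 codons.
Gly: 4 codons.
Leu: 6 codons.
2 × 2 × 6 × 4 × 6 × 4 × 6 = 13824.

13824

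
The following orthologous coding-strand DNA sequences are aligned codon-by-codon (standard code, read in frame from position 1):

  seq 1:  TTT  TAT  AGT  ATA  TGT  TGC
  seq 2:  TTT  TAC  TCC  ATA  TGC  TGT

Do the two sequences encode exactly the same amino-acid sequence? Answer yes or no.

yes

Codon 1: TTT Phe / TTT Phe — identical.
Codon 2: TAT Tyr / TAC Tyr — synonymous.
Codon 3: AGT Ser / TCC Ser — synonymous.
Codon 4: ATA Ile / ATA Ile — identical.
Codon 5: TGT Cys / TGC Cys — synonymous.
Codon 6: TGC Cys / TGT Cys — synonymous.
Nonsynonymous differences: 0 → same protein.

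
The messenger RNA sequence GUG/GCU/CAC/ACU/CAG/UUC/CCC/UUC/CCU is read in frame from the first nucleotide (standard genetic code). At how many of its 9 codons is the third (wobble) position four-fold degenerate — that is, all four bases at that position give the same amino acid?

Codon 1 GUG (Val): third position 4-fold.
Codon 2 GCU (Ala): third position 4-fold.
Codon 3 CAC (His): third position 2-fold.
Codon 4 ACU (Thr): third position 4-fold.
Codon 5 CAG (Gln): third position 2-fold.
Codon 6 UUC (Phe): third position 2-fold.
Codon 7 CCC (Pro): third position 4-fold.
Codon 8 UUC (Phe): third position 2-fold.
Codon 9 CCU (Pro): third position 4-fold.
Four-fold degenerate third positions: 5.

5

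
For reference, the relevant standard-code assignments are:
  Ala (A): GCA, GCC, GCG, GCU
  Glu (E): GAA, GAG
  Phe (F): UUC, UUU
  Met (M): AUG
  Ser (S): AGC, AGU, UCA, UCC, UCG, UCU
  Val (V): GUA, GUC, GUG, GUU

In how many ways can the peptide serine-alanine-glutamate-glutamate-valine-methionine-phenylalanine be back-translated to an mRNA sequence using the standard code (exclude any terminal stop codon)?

Ser: 6 codons.
Ala: 4 codons.
Glu: 2 codons.
Glu: 2 codons.
Val: 4 codons.
Met: 1 codon.
Phe: 2 codons.
6 × 4 × 2 × 2 × 4 × 1 × 2 = 768.

768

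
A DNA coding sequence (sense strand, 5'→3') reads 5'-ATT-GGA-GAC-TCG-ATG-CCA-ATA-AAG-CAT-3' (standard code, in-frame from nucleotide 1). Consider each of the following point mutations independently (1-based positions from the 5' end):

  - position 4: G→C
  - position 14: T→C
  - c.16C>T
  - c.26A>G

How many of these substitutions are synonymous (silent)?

Codon 2: GGA (Gly) → CGA (Arg) — missense.
Codon 5: ATG (Met) → ACG (Thr) — missense.
Codon 6: CCA (Pro) → TCA (Ser) — missense.
Codon 9: CAT (His) → CGT (Arg) — missense.
Synonymous: 0 of 4.

0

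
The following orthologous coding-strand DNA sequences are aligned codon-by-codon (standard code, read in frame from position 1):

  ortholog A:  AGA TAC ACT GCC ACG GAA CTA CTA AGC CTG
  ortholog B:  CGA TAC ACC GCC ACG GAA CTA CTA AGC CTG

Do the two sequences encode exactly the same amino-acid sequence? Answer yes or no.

yes

Codon 1: AGA Arg / CGA Arg — synonymous.
Codon 2: TAC Tyr / TAC Tyr — identical.
Codon 3: ACT Thr / ACC Thr — synonymous.
Codon 4: GCC Ala / GCC Ala — identical.
Codon 5: ACG Thr / ACG Thr — identical.
Codon 6: GAA Glu / GAA Glu — identical.
Codon 7: CTA Leu / CTA Leu — identical.
Codon 8: CTA Leu / CTA Leu — identical.
Codon 9: AGC Ser / AGC Ser — identical.
Codon 10: CTG Leu / CTG Leu — identical.
Nonsynonymous differences: 0 → same protein.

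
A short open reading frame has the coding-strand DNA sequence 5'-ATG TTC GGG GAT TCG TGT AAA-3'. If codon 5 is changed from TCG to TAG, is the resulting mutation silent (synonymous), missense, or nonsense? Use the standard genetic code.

nonsense

Position 14 falls in codon 5: TCG → Ser.
After the substitution the codon is TAG → Stop.
The new codon is a stop codon, so this is a nonsense mutation.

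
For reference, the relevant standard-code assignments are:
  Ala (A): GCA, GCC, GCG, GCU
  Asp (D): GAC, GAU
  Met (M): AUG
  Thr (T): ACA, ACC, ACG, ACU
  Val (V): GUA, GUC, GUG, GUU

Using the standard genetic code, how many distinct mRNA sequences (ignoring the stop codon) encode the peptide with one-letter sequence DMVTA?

Asp: 2 codons.
Met: 1 codon.
Val: 4 codons.
Thr: 4 codons.
Ala: 4 codons.
2 × 1 × 4 × 4 × 4 = 128.

128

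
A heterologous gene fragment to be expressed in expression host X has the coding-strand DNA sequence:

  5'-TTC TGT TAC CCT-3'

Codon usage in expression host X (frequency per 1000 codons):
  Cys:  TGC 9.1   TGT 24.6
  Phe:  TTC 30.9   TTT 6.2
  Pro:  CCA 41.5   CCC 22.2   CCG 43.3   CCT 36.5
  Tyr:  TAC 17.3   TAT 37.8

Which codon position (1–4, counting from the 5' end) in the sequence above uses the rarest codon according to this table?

Codon 1 TTC (Phe): 30.9 per 1000.
Codon 2 TGT (Cys): 24.6 per 1000.
Codon 3 TAC (Tyr): 17.3 per 1000.
Codon 4 CCT (Pro): 36.5 per 1000.
Lowest frequency is 17.3 at codon 3.

3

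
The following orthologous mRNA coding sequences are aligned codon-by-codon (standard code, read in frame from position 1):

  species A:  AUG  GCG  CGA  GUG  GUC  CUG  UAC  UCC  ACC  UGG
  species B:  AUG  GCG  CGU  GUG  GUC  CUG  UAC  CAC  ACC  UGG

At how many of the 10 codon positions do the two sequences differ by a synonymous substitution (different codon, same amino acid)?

Codon 1: AUG Met / AUG Met — identical.
Codon 2: GCG Ala / GCG Ala — identical.
Codon 3: CGA Arg / CGU Arg — synonymous.
Codon 4: GUG Val / GUG Val — identical.
Codon 5: GUC Val / GUC Val — identical.
Codon 6: CUG Leu / CUG Leu — identical.
Codon 7: UAC Tyr / UAC Tyr — identical.
Codon 8: UCC Ser / CAC His — nonsynonymous.
Codon 9: ACC Thr / ACC Thr — identical.
Codon 10: UGG Trp / UGG Trp — identical.
Synonymous differences: 1.

1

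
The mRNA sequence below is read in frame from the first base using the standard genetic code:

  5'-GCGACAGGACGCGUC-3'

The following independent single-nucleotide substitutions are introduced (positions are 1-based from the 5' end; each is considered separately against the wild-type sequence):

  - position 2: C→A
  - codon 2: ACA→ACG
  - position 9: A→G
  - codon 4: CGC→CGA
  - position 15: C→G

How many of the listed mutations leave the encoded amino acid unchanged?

Codon 1: GCG (Ala) → GAG (Glu) — missense.
Codon 2: ACA (Thr) → ACG (Thr) — synonymous.
Codon 3: GGA (Gly) → GGG (Gly) — synonymous.
Codon 4: CGC (Arg) → CGA (Arg) — synonymous.
Codon 5: GUC (Val) → GUG (Val) — synonymous.
Synonymous: 4 of 5.

4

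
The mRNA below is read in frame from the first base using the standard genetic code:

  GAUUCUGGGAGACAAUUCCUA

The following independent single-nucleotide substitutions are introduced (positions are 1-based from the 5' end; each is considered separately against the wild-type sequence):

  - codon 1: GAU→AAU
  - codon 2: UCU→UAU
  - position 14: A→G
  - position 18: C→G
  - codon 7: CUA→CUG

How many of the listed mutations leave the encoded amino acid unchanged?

1

Codon 1: GAU (Asp) → AAU (Asn) — missense.
Codon 2: UCU (Ser) → UAU (Tyr) — missense.
Codon 5: CAA (Gln) → CGA (Arg) — missense.
Codon 6: UUC (Phe) → UUG (Leu) — missense.
Codon 7: CUA (Leu) → CUG (Leu) — synonymous.
Synonymous: 1 of 5.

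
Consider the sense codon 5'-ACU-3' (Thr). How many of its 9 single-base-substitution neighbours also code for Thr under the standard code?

3

Position 1: none → 0 synonymous.
Position 2: none → 0 synonymous.
Position 3: ACC, ACA, ACG → 3 synonymous.
Total: 0 + 0 + 3 = 3.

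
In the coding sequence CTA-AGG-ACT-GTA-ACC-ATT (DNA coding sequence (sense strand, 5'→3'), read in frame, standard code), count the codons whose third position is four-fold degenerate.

4

Codon 1 CTA (Leu): third position 4-fold.
Codon 2 AGG (Arg): third position 2-fold.
Codon 3 ACT (Thr): third position 4-fold.
Codon 4 GTA (Val): third position 4-fold.
Codon 5 ACC (Thr): third position 4-fold.
Codon 6 ATT (Ile): third position 3-fold.
Four-fold degenerate third positions: 4.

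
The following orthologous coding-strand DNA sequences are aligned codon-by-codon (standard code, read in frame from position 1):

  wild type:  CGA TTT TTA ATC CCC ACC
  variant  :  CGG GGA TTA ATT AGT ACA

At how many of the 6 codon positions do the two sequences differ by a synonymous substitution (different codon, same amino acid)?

Codon 1: CGA Arg / CGG Arg — synonymous.
Codon 2: TTT Phe / GGA Gly — nonsynonymous.
Codon 3: TTA Leu / TTA Leu — identical.
Codon 4: ATC Ile / ATT Ile — synonymous.
Codon 5: CCC Pro / AGT Ser — nonsynonymous.
Codon 6: ACC Thr / ACA Thr — synonymous.
Synonymous differences: 3.

3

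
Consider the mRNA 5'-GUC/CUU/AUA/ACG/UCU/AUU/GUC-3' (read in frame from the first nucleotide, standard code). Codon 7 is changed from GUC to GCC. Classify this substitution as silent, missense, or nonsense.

Position 20 falls in codon 7: GUC → Val.
After the substitution the codon is GCC → Ala.
Val ≠ Ala, so this is a missense mutation.

missense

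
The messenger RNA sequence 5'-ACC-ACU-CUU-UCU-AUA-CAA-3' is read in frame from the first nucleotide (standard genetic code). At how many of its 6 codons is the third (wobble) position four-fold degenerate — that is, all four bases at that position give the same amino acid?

4

Codon 1 ACC (Thr): third position 4-fold.
Codon 2 ACU (Thr): third position 4-fold.
Codon 3 CUU (Leu): third position 4-fold.
Codon 4 UCU (Ser): third position 4-fold.
Codon 5 AUA (Ile): third position 3-fold.
Codon 6 CAA (Gln): third position 2-fold.
Four-fold degenerate third positions: 4.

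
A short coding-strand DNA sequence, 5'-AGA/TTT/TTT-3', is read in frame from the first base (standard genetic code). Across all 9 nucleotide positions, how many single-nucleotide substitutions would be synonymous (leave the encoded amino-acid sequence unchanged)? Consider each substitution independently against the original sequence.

Codon 1 (AGA, Arg): 2 synonymous substitutions.
Codon 2 (TTT, Phe): 1 synonymous substitution.
Codon 3 (TTT, Phe): 1 synonymous substitution.
Total: 2 + 1 + 1 = 4.

4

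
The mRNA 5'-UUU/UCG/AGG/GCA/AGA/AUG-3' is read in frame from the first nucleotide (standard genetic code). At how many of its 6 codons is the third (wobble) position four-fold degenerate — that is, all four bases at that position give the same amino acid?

2

Codon 1 UUU (Phe): third position 2-fold.
Codon 2 UCG (Ser): third position 4-fold.
Codon 3 AGG (Arg): third position 2-fold.
Codon 4 GCA (Ala): third position 4-fold.
Codon 5 AGA (Arg): third position 2-fold.
Codon 6 AUG (Met): third position 1-fold.
Four-fold degenerate third positions: 2.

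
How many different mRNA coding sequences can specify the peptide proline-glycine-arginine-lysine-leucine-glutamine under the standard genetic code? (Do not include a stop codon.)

Pro: 4 codons.
Gly: 4 codons.
Arg: 6 codons.
Lys: 2 codons.
Leu: 6 codons.
Gln: 2 codons.
4 × 4 × 6 × 2 × 6 × 2 = 2304.

2304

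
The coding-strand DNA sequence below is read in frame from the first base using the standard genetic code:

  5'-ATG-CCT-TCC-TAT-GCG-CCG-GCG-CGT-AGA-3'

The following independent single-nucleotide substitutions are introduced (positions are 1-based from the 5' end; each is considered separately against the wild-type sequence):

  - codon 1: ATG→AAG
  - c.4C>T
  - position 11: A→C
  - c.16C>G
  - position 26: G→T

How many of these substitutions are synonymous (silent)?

0

Codon 1: ATG (Met) → AAG (Lys) — missense.
Codon 2: CCT (Pro) → TCT (Ser) — missense.
Codon 4: TAT (Tyr) → TCT (Ser) — missense.
Codon 6: CCG (Pro) → GCG (Ala) — missense.
Codon 9: AGA (Arg) → ATA (Ile) — missense.
Synonymous: 0 of 5.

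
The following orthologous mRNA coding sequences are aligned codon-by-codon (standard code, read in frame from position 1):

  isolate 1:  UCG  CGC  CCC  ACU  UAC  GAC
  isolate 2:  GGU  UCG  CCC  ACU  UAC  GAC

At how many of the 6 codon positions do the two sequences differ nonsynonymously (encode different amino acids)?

2

Codon 1: UCG Ser / GGU Gly — nonsynonymous.
Codon 2: CGC Arg / UCG Ser — nonsynonymous.
Codon 3: CCC Pro / CCC Pro — identical.
Codon 4: ACU Thr / ACU Thr — identical.
Codon 5: UAC Tyr / UAC Tyr — identical.
Codon 6: GAC Asp / GAC Asp — identical.
Nonsynonymous differences: 2.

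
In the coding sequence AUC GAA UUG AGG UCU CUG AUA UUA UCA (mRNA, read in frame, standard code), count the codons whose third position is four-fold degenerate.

3

Codon 1 AUC (Ile): third position 3-fold.
Codon 2 GAA (Glu): third position 2-fold.
Codon 3 UUG (Leu): third position 2-fold.
Codon 4 AGG (Arg): third position 2-fold.
Codon 5 UCU (Ser): third position 4-fold.
Codon 6 CUG (Leu): third position 4-fold.
Codon 7 AUA (Ile): third position 3-fold.
Codon 8 UUA (Leu): third position 2-fold.
Codon 9 UCA (Ser): third position 4-fold.
Four-fold degenerate third positions: 3.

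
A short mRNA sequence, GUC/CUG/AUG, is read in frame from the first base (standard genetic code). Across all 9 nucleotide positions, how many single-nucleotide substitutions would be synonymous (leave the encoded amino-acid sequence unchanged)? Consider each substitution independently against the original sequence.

7

Codon 1 (GUC, Val): 3 synonymous substitutions.
Codon 2 (CUG, Leu): 4 synonymous substitutions.
Codon 3 (AUG, Met): 0 synonymous substitutions.
Total: 3 + 4 + 0 = 7.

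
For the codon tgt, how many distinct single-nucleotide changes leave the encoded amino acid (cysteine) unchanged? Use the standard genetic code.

Position 1: none → 0 synonymous.
Position 2: none → 0 synonymous.
Position 3: TGC → 1 synonymous.
Total: 0 + 0 + 1 = 1.

1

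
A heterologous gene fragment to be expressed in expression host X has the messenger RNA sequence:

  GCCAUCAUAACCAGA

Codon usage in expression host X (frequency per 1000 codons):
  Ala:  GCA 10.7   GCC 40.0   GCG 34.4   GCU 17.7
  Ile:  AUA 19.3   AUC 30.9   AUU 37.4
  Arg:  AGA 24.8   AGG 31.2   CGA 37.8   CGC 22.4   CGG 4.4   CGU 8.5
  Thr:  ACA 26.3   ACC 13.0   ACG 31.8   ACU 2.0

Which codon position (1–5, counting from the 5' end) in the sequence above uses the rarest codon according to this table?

4

Codon 1 GCC (Ala): 40.0 per 1000.
Codon 2 AUC (Ile): 30.9 per 1000.
Codon 3 AUA (Ile): 19.3 per 1000.
Codon 4 ACC (Thr): 13.0 per 1000.
Codon 5 AGA (Arg): 24.8 per 1000.
Lowest frequency is 13.0 at codon 4.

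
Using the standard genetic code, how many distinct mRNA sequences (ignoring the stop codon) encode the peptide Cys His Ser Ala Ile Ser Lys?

3456

Cys: 2 codons.
His: 2 codons.
Ser: 6 codons.
Ala: 4 codons.
Ile: 3 codons.
Ser: 6 codons.
Lys: 2 codons.
2 × 2 × 6 × 4 × 3 × 6 × 2 = 3456.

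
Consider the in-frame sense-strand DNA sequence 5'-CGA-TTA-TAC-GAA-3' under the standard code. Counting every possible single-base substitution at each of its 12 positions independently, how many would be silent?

Codon 1 (CGA, Arg): 4 synonymous substitutions.
Codon 2 (TTA, Leu): 2 synonymous substitutions.
Codon 3 (TAC, Tyr): 1 synonymous substitution.
Codon 4 (GAA, Glu): 1 synonymous substitution.
Total: 4 + 2 + 1 + 1 = 8.

8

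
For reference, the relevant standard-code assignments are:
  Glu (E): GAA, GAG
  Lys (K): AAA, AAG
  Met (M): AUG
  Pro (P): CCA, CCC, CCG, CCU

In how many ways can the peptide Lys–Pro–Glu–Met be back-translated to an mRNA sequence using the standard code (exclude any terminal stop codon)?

16

Lys: 2 codons.
Pro: 4 codons.
Glu: 2 codons.
Met: 1 codon.
2 × 4 × 2 × 1 = 16.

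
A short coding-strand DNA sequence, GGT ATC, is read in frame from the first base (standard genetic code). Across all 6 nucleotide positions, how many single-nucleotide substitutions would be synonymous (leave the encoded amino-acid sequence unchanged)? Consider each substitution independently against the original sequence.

5

Codon 1 (GGT, Gly): 3 synonymous substitutions.
Codon 2 (ATC, Ile): 2 synonymous substitutions.
Total: 3 + 2 = 5.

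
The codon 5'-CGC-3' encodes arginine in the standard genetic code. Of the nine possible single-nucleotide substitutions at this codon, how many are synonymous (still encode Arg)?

Position 1: none → 0 synonymous.
Position 2: none → 0 synonymous.
Position 3: CGU, CGA, CGG → 3 synonymous.
Total: 0 + 0 + 3 = 3.

3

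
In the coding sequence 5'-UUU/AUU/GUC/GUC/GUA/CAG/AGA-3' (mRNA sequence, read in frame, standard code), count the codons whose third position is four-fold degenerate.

3

Codon 1 UUU (Phe): third position 2-fold.
Codon 2 AUU (Ile): third position 3-fold.
Codon 3 GUC (Val): third position 4-fold.
Codon 4 GUC (Val): third position 4-fold.
Codon 5 GUA (Val): third position 4-fold.
Codon 6 CAG (Gln): third position 2-fold.
Codon 7 AGA (Arg): third position 2-fold.
Four-fold degenerate third positions: 3.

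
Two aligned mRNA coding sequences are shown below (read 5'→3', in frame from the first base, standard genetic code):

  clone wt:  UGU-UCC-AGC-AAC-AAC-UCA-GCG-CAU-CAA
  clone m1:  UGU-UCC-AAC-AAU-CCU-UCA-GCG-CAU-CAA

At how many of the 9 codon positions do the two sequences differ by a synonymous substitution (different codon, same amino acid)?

Codon 1: UGU Cys / UGU Cys — identical.
Codon 2: UCC Ser / UCC Ser — identical.
Codon 3: AGC Ser / AAC Asn — nonsynonymous.
Codon 4: AAC Asn / AAU Asn — synonymous.
Codon 5: AAC Asn / CCU Pro — nonsynonymous.
Codon 6: UCA Ser / UCA Ser — identical.
Codon 7: GCG Ala / GCG Ala — identical.
Codon 8: CAU His / CAU His — identical.
Codon 9: CAA Gln / CAA Gln — identical.
Synonymous differences: 1.

1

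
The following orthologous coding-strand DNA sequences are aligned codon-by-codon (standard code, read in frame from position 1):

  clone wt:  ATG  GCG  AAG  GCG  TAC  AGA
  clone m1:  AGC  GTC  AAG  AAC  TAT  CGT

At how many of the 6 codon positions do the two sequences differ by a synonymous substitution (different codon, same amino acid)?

Codon 1: ATG Met / AGC Ser — nonsynonymous.
Codon 2: GCG Ala / GTC Val — nonsynonymous.
Codon 3: AAG Lys / AAG Lys — identical.
Codon 4: GCG Ala / AAC Asn — nonsynonymous.
Codon 5: TAC Tyr / TAT Tyr — synonymous.
Codon 6: AGA Arg / CGT Arg — synonymous.
Synonymous differences: 2.

2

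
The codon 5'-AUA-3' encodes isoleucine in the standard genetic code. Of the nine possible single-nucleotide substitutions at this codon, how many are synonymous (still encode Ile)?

Position 1: none → 0 synonymous.
Position 2: none → 0 synonymous.
Position 3: AUU, AUC → 2 synonymous.
Total: 0 + 0 + 2 = 2.

2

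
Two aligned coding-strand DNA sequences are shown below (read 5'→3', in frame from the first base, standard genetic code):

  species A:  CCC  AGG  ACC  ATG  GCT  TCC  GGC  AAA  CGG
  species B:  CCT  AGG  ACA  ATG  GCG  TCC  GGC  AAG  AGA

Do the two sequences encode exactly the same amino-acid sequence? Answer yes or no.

yes

Codon 1: CCC Pro / CCT Pro — synonymous.
Codon 2: AGG Arg / AGG Arg — identical.
Codon 3: ACC Thr / ACA Thr — synonymous.
Codon 4: ATG Met / ATG Met — identical.
Codon 5: GCT Ala / GCG Ala — synonymous.
Codon 6: TCC Ser / TCC Ser — identical.
Codon 7: GGC Gly / GGC Gly — identical.
Codon 8: AAA Lys / AAG Lys — synonymous.
Codon 9: CGG Arg / AGA Arg — synonymous.
Nonsynonymous differences: 0 → same protein.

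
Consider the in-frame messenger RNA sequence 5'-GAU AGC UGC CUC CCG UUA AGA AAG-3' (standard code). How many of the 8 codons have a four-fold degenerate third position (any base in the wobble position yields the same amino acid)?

Codon 1 GAU (Asp): third position 2-fold.
Codon 2 AGC (Ser): third position 2-fold.
Codon 3 UGC (Cys): third position 2-fold.
Codon 4 CUC (Leu): third position 4-fold.
Codon 5 CCG (Pro): third position 4-fold.
Codon 6 UUA (Leu): third position 2-fold.
Codon 7 AGA (Arg): third position 2-fold.
Codon 8 AAG (Lys): third position 2-fold.
Four-fold degenerate third positions: 2.

2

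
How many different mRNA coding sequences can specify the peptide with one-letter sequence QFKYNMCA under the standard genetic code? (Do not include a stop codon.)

Gln: 2 codons.
Phe: 2 codons.
Lys: 2 codons.
Tyr: 2 codons.
Asn: 2 codons.
Met: 1 codon.
Cys: 2 codons.
Ala: 4 codons.
2 × 2 × 2 × 2 × 2 × 1 × 2 × 4 = 256.

256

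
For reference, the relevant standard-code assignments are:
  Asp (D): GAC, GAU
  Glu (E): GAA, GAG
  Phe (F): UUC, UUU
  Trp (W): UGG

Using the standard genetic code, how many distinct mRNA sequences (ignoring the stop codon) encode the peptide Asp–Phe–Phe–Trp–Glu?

Asp: 2 codons.
Phe: 2 codons.
Phe: 2 codons.
Trp: 1 codon.
Glu: 2 codons.
2 × 2 × 2 × 1 × 2 = 16.

16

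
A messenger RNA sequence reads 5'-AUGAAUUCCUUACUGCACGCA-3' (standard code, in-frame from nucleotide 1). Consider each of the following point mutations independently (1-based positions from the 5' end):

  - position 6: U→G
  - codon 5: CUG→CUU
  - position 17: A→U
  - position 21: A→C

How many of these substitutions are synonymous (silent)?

2

Codon 2: AAU (Asn) → AAG (Lys) — missense.
Codon 5: CUG (Leu) → CUU (Leu) — synonymous.
Codon 6: CAC (His) → CUC (Leu) — missense.
Codon 7: GCA (Ala) → GCC (Ala) — synonymous.
Synonymous: 2 of 4.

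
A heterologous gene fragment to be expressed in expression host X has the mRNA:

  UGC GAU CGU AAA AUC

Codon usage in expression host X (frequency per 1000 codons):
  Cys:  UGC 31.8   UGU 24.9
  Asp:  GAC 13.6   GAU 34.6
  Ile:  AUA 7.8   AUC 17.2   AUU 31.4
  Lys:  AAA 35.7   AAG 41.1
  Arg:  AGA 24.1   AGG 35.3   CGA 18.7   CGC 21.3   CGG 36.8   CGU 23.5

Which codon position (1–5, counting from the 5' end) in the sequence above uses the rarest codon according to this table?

Codon 1 UGC (Cys): 31.8 per 1000.
Codon 2 GAU (Asp): 34.6 per 1000.
Codon 3 CGU (Arg): 23.5 per 1000.
Codon 4 AAA (Lys): 35.7 per 1000.
Codon 5 AUC (Ile): 17.2 per 1000.
Lowest frequency is 17.2 at codon 5.

5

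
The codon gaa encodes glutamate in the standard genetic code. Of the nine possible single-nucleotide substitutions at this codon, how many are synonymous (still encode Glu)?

1

Position 1: none → 0 synonymous.
Position 2: none → 0 synonymous.
Position 3: GAG → 1 synonymous.
Total: 0 + 0 + 1 = 1.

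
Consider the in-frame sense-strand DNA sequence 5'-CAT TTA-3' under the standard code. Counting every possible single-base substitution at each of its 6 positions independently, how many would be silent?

3

Codon 1 (CAT, His): 1 synonymous substitution.
Codon 2 (TTA, Leu): 2 synonymous substitutions.
Total: 1 + 2 = 3.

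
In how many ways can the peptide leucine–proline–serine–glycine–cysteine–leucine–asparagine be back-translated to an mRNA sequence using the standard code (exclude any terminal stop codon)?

Leu: 6 codons.
Pro: 4 codons.
Ser: 6 codons.
Gly: 4 codons.
Cys: 2 codons.
Leu: 6 codons.
Asn: 2 codons.
6 × 4 × 6 × 4 × 2 × 6 × 2 = 13824.

13824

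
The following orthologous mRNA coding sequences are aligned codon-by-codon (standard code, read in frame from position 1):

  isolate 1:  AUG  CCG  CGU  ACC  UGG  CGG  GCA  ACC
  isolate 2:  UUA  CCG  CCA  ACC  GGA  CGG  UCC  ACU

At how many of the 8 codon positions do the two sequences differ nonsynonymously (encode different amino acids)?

4

Codon 1: AUG Met / UUA Leu — nonsynonymous.
Codon 2: CCG Pro / CCG Pro — identical.
Codon 3: CGU Arg / CCA Pro — nonsynonymous.
Codon 4: ACC Thr / ACC Thr — identical.
Codon 5: UGG Trp / GGA Gly — nonsynonymous.
Codon 6: CGG Arg / CGG Arg — identical.
Codon 7: GCA Ala / UCC Ser — nonsynonymous.
Codon 8: ACC Thr / ACU Thr — synonymous.
Nonsynonymous differences: 4.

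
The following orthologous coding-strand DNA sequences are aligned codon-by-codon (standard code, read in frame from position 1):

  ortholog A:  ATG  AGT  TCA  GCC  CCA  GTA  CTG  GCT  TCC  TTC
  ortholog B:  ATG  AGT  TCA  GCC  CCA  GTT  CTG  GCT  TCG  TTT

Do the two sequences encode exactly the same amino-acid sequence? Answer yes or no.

Codon 1: ATG Met / ATG Met — identical.
Codon 2: AGT Ser / AGT Ser — identical.
Codon 3: TCA Ser / TCA Ser — identical.
Codon 4: GCC Ala / GCC Ala — identical.
Codon 5: CCA Pro / CCA Pro — identical.
Codon 6: GTA Val / GTT Val — synonymous.
Codon 7: CTG Leu / CTG Leu — identical.
Codon 8: GCT Ala / GCT Ala — identical.
Codon 9: TCC Ser / TCG Ser — synonymous.
Codon 10: TTC Phe / TTT Phe — synonymous.
Nonsynonymous differences: 0 → same protein.

yes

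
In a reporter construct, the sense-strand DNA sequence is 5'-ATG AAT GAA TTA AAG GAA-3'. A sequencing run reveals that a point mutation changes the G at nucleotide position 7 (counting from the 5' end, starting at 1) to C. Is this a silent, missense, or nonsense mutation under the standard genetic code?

Position 7 falls in codon 3: GAA → Glu.
After the substitution the codon is CAA → Gln.
Glu ≠ Gln, so this is a missense mutation.

missense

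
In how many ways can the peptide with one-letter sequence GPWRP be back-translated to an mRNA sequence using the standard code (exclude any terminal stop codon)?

Gly: 4 codons.
Pro: 4 codons.
Trp: 1 codon.
Arg: 6 codons.
Pro: 4 codons.
4 × 4 × 1 × 6 × 4 = 384.

384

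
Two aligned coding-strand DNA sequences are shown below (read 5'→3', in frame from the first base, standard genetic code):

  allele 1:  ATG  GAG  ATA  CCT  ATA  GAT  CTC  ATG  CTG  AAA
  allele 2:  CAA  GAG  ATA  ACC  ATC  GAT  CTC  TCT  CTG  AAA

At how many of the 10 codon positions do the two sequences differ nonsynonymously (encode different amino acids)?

3

Codon 1: ATG Met / CAA Gln — nonsynonymous.
Codon 2: GAG Glu / GAG Glu — identical.
Codon 3: ATA Ile / ATA Ile — identical.
Codon 4: CCT Pro / ACC Thr — nonsynonymous.
Codon 5: ATA Ile / ATC Ile — synonymous.
Codon 6: GAT Asp / GAT Asp — identical.
Codon 7: CTC Leu / CTC Leu — identical.
Codon 8: ATG Met / TCT Ser — nonsynonymous.
Codon 9: CTG Leu / CTG Leu — identical.
Codon 10: AAA Lys / AAA Lys — identical.
Nonsynonymous differences: 3.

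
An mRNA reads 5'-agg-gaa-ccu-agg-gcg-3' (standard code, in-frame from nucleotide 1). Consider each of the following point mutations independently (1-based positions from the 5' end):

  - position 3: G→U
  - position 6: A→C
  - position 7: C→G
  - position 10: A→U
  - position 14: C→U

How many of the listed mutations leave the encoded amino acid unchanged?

Codon 1: AGG (Arg) → AGU (Ser) — missense.
Codon 2: GAA (Glu) → GAC (Asp) — missense.
Codon 3: CCU (Pro) → GCU (Ala) — missense.
Codon 4: AGG (Arg) → UGG (Trp) — missense.
Codon 5: GCG (Ala) → GUG (Val) — missense.
Synonymous: 0 of 5.

0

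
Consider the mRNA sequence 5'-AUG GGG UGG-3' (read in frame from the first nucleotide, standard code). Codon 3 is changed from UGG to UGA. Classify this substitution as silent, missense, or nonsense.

Position 9 falls in codon 3: UGG → Trp.
After the substitution the codon is UGA → Stop.
The new codon is a stop codon, so this is a nonsense mutation.

nonsense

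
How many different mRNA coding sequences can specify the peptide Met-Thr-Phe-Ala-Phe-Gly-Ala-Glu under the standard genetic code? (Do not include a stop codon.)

Met: 1 codon.
Thr: 4 codons.
Phe: 2 codons.
Ala: 4 codons.
Phe: 2 codons.
Gly: 4 codons.
Ala: 4 codons.
Glu: 2 codons.
1 × 4 × 2 × 4 × 2 × 4 × 4 × 2 = 2048.

2048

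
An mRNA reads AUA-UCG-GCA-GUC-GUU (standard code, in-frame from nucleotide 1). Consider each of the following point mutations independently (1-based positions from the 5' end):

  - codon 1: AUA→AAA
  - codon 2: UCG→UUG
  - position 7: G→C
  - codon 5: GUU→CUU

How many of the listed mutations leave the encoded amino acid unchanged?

0

Codon 1: AUA (Ile) → AAA (Lys) — missense.
Codon 2: UCG (Ser) → UUG (Leu) — missense.
Codon 3: GCA (Ala) → CCA (Pro) — missense.
Codon 5: GUU (Val) → CUU (Leu) — missense.
Synonymous: 0 of 4.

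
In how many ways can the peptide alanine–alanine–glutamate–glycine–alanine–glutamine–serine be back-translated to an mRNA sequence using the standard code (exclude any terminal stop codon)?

Ala: 4 codons.
Ala: 4 codons.
Glu: 2 codons.
Gly: 4 codons.
Ala: 4 codons.
Gln: 2 codons.
Ser: 6 codons.
4 × 4 × 2 × 4 × 4 × 2 × 6 = 6144.

6144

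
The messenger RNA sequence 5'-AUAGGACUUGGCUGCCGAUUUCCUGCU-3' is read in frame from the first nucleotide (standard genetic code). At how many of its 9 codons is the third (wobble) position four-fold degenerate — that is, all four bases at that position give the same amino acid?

Codon 1 AUA (Ile): third position 3-fold.
Codon 2 GGA (Gly): third position 4-fold.
Codon 3 CUU (Leu): third position 4-fold.
Codon 4 GGC (Gly): third position 4-fold.
Codon 5 UGC (Cys): third position 2-fold.
Codon 6 CGA (Arg): third position 4-fold.
Codon 7 UUU (Phe): third position 2-fold.
Codon 8 CCU (Pro): third position 4-fold.
Codon 9 GCU (Ala): third position 4-fold.
Four-fold degenerate third positions: 6.

6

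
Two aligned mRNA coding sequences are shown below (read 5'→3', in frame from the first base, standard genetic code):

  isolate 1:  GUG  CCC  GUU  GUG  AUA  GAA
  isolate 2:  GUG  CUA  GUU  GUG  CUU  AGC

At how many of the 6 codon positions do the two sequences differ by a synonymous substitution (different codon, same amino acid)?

Codon 1: GUG Val / GUG Val — identical.
Codon 2: CCC Pro / CUA Leu — nonsynonymous.
Codon 3: GUU Val / GUU Val — identical.
Codon 4: GUG Val / GUG Val — identical.
Codon 5: AUA Ile / CUU Leu — nonsynonymous.
Codon 6: GAA Glu / AGC Ser — nonsynonymous.
Synonymous differences: 0.

0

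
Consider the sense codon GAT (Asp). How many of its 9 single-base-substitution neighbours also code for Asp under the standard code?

Position 1: none → 0 synonymous.
Position 2: none → 0 synonymous.
Position 3: GAC → 1 synonymous.
Total: 0 + 0 + 1 = 1.

1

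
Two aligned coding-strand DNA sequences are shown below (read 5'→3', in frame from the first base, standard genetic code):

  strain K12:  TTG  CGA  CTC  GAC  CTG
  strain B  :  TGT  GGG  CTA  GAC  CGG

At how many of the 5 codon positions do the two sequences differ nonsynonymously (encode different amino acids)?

3

Codon 1: TTG Leu / TGT Cys — nonsynonymous.
Codon 2: CGA Arg / GGG Gly — nonsynonymous.
Codon 3: CTC Leu / CTA Leu — synonymous.
Codon 4: GAC Asp / GAC Asp — identical.
Codon 5: CTG Leu / CGG Arg — nonsynonymous.
Nonsynonymous differences: 3.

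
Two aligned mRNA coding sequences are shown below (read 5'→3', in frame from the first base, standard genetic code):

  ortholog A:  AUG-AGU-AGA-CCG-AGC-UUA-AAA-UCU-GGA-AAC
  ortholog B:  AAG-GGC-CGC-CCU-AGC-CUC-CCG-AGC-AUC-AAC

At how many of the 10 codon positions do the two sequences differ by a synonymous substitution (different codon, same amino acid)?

Codon 1: AUG Met / AAG Lys — nonsynonymous.
Codon 2: AGU Ser / GGC Gly — nonsynonymous.
Codon 3: AGA Arg / CGC Arg — synonymous.
Codon 4: CCG Pro / CCU Pro — synonymous.
Codon 5: AGC Ser / AGC Ser — identical.
Codon 6: UUA Leu / CUC Leu — synonymous.
Codon 7: AAA Lys / CCG Pro — nonsynonymous.
Codon 8: UCU Ser / AGC Ser — synonymous.
Codon 9: GGA Gly / AUC Ile — nonsynonymous.
Codon 10: AAC Asn / AAC Asn — identical.
Synonymous differences: 4.

4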